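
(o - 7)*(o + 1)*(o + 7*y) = o^3 + 7*o^2*y - 6*o^2 - 42*o*y - 7*o - 49*y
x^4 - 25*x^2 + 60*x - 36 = (x - 3)*(x - 2)*(x - 1)*(x + 6)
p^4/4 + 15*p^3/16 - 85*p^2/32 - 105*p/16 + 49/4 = (p/4 + 1)*(p - 2)*(p - 7/4)*(p + 7/2)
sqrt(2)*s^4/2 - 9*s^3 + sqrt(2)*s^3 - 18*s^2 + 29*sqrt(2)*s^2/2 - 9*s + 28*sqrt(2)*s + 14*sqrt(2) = (s + 1)*(s - 7*sqrt(2))*(s - 2*sqrt(2))*(sqrt(2)*s/2 + sqrt(2)/2)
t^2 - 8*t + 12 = (t - 6)*(t - 2)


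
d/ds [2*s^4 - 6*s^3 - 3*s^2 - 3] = 2*s*(4*s^2 - 9*s - 3)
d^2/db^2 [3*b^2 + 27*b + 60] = 6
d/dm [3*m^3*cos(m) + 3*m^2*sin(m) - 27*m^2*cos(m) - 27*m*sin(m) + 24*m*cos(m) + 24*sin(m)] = -3*m^3*sin(m) + 27*m^2*sin(m) + 12*m^2*cos(m) - 18*m*sin(m) - 81*m*cos(m) - 27*sin(m) + 48*cos(m)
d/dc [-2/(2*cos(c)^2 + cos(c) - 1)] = -2*(4*cos(c) + 1)*sin(c)/(cos(c) + cos(2*c))^2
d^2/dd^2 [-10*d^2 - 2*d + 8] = -20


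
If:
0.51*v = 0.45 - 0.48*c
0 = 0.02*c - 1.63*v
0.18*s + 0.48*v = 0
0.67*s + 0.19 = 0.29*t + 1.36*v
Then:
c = 0.93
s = -0.03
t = 0.53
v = 0.01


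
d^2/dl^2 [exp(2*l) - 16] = 4*exp(2*l)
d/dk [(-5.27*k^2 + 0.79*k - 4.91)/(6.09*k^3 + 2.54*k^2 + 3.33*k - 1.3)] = (32.0943*k^4 - 9.6222*k^3 + 70.15*k^2 + 38.6448*k + 15.3233)/(37.0881*k^6 + 30.9372*k^5 + 47.011*k^4 + 1.0824*k^3 + 4.4849*k^2 - 8.658*k + 1.69)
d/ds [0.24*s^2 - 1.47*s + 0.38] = 0.48*s - 1.47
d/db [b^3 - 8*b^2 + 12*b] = 3*b^2 - 16*b + 12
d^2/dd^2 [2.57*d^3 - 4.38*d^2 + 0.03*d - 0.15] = 15.42*d - 8.76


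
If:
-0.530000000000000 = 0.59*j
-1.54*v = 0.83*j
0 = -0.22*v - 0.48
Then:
No Solution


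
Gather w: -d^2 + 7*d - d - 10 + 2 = -d^2 + 6*d - 8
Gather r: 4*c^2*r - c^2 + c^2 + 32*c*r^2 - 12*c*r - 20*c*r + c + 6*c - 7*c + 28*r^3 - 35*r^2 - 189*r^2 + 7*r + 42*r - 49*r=28*r^3 + r^2*(32*c - 224) + r*(4*c^2 - 32*c)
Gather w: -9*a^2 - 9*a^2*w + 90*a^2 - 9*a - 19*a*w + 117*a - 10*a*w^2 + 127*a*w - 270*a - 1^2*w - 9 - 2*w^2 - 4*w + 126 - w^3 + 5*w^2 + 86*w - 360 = 81*a^2 - 162*a - w^3 + w^2*(3 - 10*a) + w*(-9*a^2 + 108*a + 81) - 243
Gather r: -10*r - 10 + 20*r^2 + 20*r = 20*r^2 + 10*r - 10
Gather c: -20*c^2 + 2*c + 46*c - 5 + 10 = -20*c^2 + 48*c + 5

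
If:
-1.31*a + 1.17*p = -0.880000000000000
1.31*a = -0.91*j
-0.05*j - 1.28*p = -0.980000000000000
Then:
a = 1.43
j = -2.05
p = 0.85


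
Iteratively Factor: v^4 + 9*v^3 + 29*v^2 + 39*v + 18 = (v + 1)*(v^3 + 8*v^2 + 21*v + 18) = (v + 1)*(v + 2)*(v^2 + 6*v + 9) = (v + 1)*(v + 2)*(v + 3)*(v + 3)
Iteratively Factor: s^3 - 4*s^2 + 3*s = (s - 3)*(s^2 - s) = s*(s - 3)*(s - 1)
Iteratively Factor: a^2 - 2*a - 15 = (a - 5)*(a + 3)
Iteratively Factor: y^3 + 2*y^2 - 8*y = (y - 2)*(y^2 + 4*y) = (y - 2)*(y + 4)*(y)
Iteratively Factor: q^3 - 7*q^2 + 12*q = (q - 3)*(q^2 - 4*q) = (q - 4)*(q - 3)*(q)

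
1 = 1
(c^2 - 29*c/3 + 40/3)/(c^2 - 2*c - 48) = (c - 5/3)/(c + 6)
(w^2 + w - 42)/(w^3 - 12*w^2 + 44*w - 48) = (w + 7)/(w^2 - 6*w + 8)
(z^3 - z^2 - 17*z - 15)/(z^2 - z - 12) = (z^2 - 4*z - 5)/(z - 4)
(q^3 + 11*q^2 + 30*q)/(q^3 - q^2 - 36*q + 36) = q*(q + 5)/(q^2 - 7*q + 6)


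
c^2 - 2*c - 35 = (c - 7)*(c + 5)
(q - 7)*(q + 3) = q^2 - 4*q - 21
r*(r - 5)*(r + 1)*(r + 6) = r^4 + 2*r^3 - 29*r^2 - 30*r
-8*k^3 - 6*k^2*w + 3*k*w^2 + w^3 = (-2*k + w)*(k + w)*(4*k + w)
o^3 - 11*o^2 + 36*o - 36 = (o - 6)*(o - 3)*(o - 2)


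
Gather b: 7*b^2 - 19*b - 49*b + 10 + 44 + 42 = 7*b^2 - 68*b + 96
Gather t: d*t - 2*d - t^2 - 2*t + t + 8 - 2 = -2*d - t^2 + t*(d - 1) + 6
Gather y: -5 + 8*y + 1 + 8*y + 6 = 16*y + 2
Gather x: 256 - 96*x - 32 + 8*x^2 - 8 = 8*x^2 - 96*x + 216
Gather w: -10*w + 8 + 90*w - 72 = 80*w - 64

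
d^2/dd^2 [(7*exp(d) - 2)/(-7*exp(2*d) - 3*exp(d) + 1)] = (-343*exp(4*d) + 539*exp(3*d) - 168*exp(2*d) + 53*exp(d) - 1)*exp(d)/(343*exp(6*d) + 441*exp(5*d) + 42*exp(4*d) - 99*exp(3*d) - 6*exp(2*d) + 9*exp(d) - 1)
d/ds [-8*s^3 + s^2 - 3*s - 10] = -24*s^2 + 2*s - 3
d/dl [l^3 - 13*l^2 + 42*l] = 3*l^2 - 26*l + 42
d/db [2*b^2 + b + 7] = 4*b + 1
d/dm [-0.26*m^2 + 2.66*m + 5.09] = 2.66 - 0.52*m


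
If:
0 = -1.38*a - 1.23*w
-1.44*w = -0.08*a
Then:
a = 0.00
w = 0.00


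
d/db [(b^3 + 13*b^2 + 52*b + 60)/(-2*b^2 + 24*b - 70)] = (-b^4 + 24*b^3 + 103*b^2 - 790*b - 2540)/(2*(b^4 - 24*b^3 + 214*b^2 - 840*b + 1225))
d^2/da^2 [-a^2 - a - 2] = -2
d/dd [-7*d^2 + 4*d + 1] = 4 - 14*d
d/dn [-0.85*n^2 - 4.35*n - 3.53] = -1.7*n - 4.35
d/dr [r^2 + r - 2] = 2*r + 1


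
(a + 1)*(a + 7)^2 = a^3 + 15*a^2 + 63*a + 49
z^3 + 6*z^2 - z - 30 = (z - 2)*(z + 3)*(z + 5)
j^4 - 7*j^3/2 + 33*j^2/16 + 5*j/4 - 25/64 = (j - 5/2)*(j - 5/4)*(j - 1/4)*(j + 1/2)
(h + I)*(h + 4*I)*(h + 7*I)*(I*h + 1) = I*h^4 - 11*h^3 - 27*I*h^2 - 11*h - 28*I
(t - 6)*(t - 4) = t^2 - 10*t + 24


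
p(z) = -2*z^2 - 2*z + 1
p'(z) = -4*z - 2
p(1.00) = -3.00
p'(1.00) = -6.00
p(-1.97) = -2.82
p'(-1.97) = 5.88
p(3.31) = -27.53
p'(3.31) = -15.24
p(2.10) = -12.02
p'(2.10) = -10.40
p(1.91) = -10.12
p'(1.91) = -9.64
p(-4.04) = -23.56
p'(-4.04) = 14.16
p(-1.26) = 0.34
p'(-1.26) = 3.04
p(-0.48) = 1.50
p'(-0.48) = -0.08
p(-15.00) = -419.00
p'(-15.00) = 58.00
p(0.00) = 1.00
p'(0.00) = -2.00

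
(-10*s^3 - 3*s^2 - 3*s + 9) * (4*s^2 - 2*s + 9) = -40*s^5 + 8*s^4 - 96*s^3 + 15*s^2 - 45*s + 81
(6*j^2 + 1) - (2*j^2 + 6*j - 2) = 4*j^2 - 6*j + 3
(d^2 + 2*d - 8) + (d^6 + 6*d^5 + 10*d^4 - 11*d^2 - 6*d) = d^6 + 6*d^5 + 10*d^4 - 10*d^2 - 4*d - 8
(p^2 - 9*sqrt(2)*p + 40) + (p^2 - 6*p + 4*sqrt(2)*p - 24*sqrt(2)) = 2*p^2 - 5*sqrt(2)*p - 6*p - 24*sqrt(2) + 40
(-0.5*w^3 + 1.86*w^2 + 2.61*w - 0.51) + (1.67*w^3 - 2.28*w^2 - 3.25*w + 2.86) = 1.17*w^3 - 0.42*w^2 - 0.64*w + 2.35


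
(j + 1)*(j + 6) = j^2 + 7*j + 6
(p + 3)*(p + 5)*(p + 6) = p^3 + 14*p^2 + 63*p + 90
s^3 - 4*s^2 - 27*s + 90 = (s - 6)*(s - 3)*(s + 5)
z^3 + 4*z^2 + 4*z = z*(z + 2)^2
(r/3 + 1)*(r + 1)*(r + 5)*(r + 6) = r^4/3 + 5*r^3 + 77*r^2/3 + 51*r + 30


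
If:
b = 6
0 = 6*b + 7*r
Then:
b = 6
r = -36/7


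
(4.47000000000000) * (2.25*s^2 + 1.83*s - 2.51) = 10.0575*s^2 + 8.1801*s - 11.2197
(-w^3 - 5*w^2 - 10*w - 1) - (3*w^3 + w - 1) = -4*w^3 - 5*w^2 - 11*w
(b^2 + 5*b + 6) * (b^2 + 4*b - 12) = b^4 + 9*b^3 + 14*b^2 - 36*b - 72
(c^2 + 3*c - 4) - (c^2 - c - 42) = 4*c + 38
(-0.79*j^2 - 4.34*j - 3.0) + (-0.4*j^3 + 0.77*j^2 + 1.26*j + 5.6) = -0.4*j^3 - 0.02*j^2 - 3.08*j + 2.6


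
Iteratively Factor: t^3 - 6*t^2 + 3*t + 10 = (t + 1)*(t^2 - 7*t + 10) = (t - 2)*(t + 1)*(t - 5)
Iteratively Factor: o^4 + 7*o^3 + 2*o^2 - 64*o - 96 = (o - 3)*(o^3 + 10*o^2 + 32*o + 32) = (o - 3)*(o + 2)*(o^2 + 8*o + 16) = (o - 3)*(o + 2)*(o + 4)*(o + 4)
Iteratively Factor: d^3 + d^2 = (d)*(d^2 + d) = d*(d + 1)*(d)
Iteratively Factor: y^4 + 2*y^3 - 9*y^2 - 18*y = (y)*(y^3 + 2*y^2 - 9*y - 18) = y*(y - 3)*(y^2 + 5*y + 6) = y*(y - 3)*(y + 3)*(y + 2)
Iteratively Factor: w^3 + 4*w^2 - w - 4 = (w + 1)*(w^2 + 3*w - 4) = (w - 1)*(w + 1)*(w + 4)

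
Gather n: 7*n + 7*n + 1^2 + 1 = 14*n + 2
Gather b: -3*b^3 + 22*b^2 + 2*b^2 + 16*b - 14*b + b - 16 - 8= -3*b^3 + 24*b^2 + 3*b - 24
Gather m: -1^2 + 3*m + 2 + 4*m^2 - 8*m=4*m^2 - 5*m + 1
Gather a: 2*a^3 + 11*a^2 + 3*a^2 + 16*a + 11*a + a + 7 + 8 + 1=2*a^3 + 14*a^2 + 28*a + 16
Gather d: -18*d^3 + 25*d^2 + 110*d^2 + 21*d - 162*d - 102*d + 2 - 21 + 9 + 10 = -18*d^3 + 135*d^2 - 243*d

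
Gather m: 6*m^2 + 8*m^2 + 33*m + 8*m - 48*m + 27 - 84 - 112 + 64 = 14*m^2 - 7*m - 105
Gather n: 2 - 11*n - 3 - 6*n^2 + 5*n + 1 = -6*n^2 - 6*n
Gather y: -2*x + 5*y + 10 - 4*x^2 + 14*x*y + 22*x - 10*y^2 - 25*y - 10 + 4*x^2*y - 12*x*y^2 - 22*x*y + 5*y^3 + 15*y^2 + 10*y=-4*x^2 + 20*x + 5*y^3 + y^2*(5 - 12*x) + y*(4*x^2 - 8*x - 10)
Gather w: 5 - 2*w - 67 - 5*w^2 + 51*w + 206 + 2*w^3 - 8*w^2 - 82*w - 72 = 2*w^3 - 13*w^2 - 33*w + 72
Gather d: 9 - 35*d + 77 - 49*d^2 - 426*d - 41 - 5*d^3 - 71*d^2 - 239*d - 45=-5*d^3 - 120*d^2 - 700*d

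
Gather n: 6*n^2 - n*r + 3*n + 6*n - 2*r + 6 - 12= 6*n^2 + n*(9 - r) - 2*r - 6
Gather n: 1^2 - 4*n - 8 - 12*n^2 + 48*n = -12*n^2 + 44*n - 7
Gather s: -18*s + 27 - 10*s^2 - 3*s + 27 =-10*s^2 - 21*s + 54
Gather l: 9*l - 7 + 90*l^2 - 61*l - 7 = 90*l^2 - 52*l - 14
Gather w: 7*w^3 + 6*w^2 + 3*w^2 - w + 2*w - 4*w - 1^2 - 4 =7*w^3 + 9*w^2 - 3*w - 5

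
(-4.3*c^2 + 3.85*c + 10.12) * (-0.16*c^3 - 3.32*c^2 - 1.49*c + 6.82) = 0.688*c^5 + 13.66*c^4 - 7.9942*c^3 - 68.6609*c^2 + 11.1782*c + 69.0184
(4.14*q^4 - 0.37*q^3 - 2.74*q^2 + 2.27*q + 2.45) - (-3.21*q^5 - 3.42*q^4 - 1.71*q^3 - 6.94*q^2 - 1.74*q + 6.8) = 3.21*q^5 + 7.56*q^4 + 1.34*q^3 + 4.2*q^2 + 4.01*q - 4.35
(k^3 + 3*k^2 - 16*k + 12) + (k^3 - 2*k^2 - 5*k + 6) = 2*k^3 + k^2 - 21*k + 18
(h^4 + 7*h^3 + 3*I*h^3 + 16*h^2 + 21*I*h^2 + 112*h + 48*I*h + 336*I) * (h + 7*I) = h^5 + 7*h^4 + 10*I*h^4 - 5*h^3 + 70*I*h^3 - 35*h^2 + 160*I*h^2 - 336*h + 1120*I*h - 2352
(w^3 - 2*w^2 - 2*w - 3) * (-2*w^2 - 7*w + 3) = -2*w^5 - 3*w^4 + 21*w^3 + 14*w^2 + 15*w - 9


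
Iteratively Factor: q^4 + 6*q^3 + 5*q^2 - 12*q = (q - 1)*(q^3 + 7*q^2 + 12*q) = (q - 1)*(q + 4)*(q^2 + 3*q) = (q - 1)*(q + 3)*(q + 4)*(q)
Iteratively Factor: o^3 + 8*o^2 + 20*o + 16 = (o + 2)*(o^2 + 6*o + 8) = (o + 2)*(o + 4)*(o + 2)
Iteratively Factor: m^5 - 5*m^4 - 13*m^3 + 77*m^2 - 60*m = (m + 4)*(m^4 - 9*m^3 + 23*m^2 - 15*m) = m*(m + 4)*(m^3 - 9*m^2 + 23*m - 15) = m*(m - 1)*(m + 4)*(m^2 - 8*m + 15) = m*(m - 3)*(m - 1)*(m + 4)*(m - 5)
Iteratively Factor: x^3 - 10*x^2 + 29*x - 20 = (x - 4)*(x^2 - 6*x + 5) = (x - 5)*(x - 4)*(x - 1)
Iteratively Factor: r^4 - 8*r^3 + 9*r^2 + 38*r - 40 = (r - 1)*(r^3 - 7*r^2 + 2*r + 40) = (r - 5)*(r - 1)*(r^2 - 2*r - 8) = (r - 5)*(r - 4)*(r - 1)*(r + 2)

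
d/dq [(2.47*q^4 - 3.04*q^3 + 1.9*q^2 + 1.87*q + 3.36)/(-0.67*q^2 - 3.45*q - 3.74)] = (-3.3098*q^5 - 23.5277*q^4 - 15.9752*q^3 + 28.8067*q^2 - 9.7096*q + 4.5982)/(0.4489*q^4 + 4.623*q^3 + 16.9141*q^2 + 25.806*q + 13.9876)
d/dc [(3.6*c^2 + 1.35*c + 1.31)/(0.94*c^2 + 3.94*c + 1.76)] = (12.915*c^2 + 10.2092*c - 2.7854)/(0.8836*c^4 + 7.4072*c^3 + 18.8324*c^2 + 13.8688*c + 3.0976)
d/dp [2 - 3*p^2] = -6*p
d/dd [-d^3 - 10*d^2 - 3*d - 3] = -3*d^2 - 20*d - 3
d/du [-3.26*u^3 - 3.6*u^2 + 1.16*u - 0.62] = -9.78*u^2 - 7.2*u + 1.16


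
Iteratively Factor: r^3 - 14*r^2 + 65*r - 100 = (r - 5)*(r^2 - 9*r + 20) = (r - 5)^2*(r - 4)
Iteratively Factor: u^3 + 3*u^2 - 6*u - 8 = (u - 2)*(u^2 + 5*u + 4) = (u - 2)*(u + 1)*(u + 4)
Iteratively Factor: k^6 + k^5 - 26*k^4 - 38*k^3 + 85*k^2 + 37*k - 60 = (k - 5)*(k^5 + 6*k^4 + 4*k^3 - 18*k^2 - 5*k + 12) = (k - 5)*(k - 1)*(k^4 + 7*k^3 + 11*k^2 - 7*k - 12) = (k - 5)*(k - 1)*(k + 4)*(k^3 + 3*k^2 - k - 3) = (k - 5)*(k - 1)*(k + 3)*(k + 4)*(k^2 - 1) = (k - 5)*(k - 1)^2*(k + 3)*(k + 4)*(k + 1)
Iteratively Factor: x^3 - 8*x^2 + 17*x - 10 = (x - 2)*(x^2 - 6*x + 5) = (x - 2)*(x - 1)*(x - 5)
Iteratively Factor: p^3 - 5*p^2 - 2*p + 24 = (p + 2)*(p^2 - 7*p + 12) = (p - 3)*(p + 2)*(p - 4)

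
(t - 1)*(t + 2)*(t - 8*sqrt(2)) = t^3 - 8*sqrt(2)*t^2 + t^2 - 8*sqrt(2)*t - 2*t + 16*sqrt(2)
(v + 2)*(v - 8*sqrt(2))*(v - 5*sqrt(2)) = v^3 - 13*sqrt(2)*v^2 + 2*v^2 - 26*sqrt(2)*v + 80*v + 160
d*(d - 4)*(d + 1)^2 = d^4 - 2*d^3 - 7*d^2 - 4*d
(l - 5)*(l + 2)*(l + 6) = l^3 + 3*l^2 - 28*l - 60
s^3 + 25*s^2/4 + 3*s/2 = s*(s + 1/4)*(s + 6)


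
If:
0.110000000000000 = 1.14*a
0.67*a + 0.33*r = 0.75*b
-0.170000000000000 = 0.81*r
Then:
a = 0.10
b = -0.01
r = -0.21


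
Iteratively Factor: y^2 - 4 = (y + 2)*(y - 2)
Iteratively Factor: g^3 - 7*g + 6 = (g + 3)*(g^2 - 3*g + 2) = (g - 1)*(g + 3)*(g - 2)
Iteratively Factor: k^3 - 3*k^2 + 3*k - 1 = (k - 1)*(k^2 - 2*k + 1) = (k - 1)^2*(k - 1)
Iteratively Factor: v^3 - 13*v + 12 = (v + 4)*(v^2 - 4*v + 3) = (v - 3)*(v + 4)*(v - 1)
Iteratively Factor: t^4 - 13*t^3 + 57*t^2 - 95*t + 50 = (t - 5)*(t^3 - 8*t^2 + 17*t - 10) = (t - 5)*(t - 2)*(t^2 - 6*t + 5) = (t - 5)^2*(t - 2)*(t - 1)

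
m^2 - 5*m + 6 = (m - 3)*(m - 2)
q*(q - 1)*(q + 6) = q^3 + 5*q^2 - 6*q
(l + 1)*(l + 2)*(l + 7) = l^3 + 10*l^2 + 23*l + 14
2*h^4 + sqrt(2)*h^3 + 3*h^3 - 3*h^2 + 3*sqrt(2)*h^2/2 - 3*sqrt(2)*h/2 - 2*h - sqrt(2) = (h - 1)*(h + 2)*(sqrt(2)*h + 1)*(sqrt(2)*h + sqrt(2)/2)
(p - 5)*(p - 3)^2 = p^3 - 11*p^2 + 39*p - 45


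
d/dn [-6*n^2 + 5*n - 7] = 5 - 12*n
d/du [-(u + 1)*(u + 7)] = -2*u - 8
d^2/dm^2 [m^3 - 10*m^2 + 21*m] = 6*m - 20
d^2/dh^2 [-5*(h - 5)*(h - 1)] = -10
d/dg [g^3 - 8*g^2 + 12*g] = 3*g^2 - 16*g + 12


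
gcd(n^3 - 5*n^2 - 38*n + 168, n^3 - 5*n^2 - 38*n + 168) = n^3 - 5*n^2 - 38*n + 168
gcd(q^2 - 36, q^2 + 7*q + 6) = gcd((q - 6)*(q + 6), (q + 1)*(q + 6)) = q + 6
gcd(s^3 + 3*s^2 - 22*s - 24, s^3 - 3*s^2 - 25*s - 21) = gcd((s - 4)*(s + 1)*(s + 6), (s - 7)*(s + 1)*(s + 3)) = s + 1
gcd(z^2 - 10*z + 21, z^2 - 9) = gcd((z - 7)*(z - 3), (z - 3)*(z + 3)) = z - 3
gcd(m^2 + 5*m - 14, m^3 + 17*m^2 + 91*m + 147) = m + 7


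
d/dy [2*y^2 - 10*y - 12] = 4*y - 10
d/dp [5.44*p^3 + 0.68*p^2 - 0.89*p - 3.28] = 16.32*p^2 + 1.36*p - 0.89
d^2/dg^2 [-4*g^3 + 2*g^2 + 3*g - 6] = 4 - 24*g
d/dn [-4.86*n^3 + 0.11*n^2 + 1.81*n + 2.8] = -14.58*n^2 + 0.22*n + 1.81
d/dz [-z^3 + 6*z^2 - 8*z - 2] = -3*z^2 + 12*z - 8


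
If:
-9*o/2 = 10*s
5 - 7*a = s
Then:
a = 5/7 - s/7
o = -20*s/9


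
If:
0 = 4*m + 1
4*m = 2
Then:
No Solution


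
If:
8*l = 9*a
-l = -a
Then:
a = 0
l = 0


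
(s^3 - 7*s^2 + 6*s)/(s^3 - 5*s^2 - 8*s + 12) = s/(s + 2)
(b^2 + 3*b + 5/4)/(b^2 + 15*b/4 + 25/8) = 2*(2*b + 1)/(4*b + 5)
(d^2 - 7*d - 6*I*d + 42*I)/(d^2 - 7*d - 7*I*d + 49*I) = (d - 6*I)/(d - 7*I)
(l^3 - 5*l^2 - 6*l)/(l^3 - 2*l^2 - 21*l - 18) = l/(l + 3)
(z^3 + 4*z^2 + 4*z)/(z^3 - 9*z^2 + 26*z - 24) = z*(z^2 + 4*z + 4)/(z^3 - 9*z^2 + 26*z - 24)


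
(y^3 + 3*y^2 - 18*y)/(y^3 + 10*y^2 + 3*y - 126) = y/(y + 7)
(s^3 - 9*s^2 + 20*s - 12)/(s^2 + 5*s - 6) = (s^2 - 8*s + 12)/(s + 6)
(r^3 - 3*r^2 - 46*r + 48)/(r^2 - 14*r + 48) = (r^2 + 5*r - 6)/(r - 6)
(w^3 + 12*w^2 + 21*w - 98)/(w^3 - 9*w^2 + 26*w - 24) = (w^2 + 14*w + 49)/(w^2 - 7*w + 12)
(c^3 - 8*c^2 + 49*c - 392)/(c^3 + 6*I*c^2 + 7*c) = (c^2 - c*(8 + 7*I) + 56*I)/(c*(c - I))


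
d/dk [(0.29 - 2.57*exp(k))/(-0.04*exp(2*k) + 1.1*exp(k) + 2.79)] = (-0.1028*exp(2*k) + 0.0232000000000001*exp(k) - 7.4893)*exp(k)/(0.0016*exp(4*k) - 0.088*exp(3*k) + 0.9868*exp(2*k) + 6.138*exp(k) + 7.7841)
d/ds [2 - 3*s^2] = -6*s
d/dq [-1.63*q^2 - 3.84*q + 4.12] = -3.26*q - 3.84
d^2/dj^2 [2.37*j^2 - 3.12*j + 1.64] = 4.74000000000000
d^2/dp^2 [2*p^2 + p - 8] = 4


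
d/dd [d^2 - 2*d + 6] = 2*d - 2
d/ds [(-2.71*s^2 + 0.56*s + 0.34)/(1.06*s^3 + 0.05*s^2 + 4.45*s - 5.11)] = (2.8726*s^4 - 1.1872*s^3 - 13.1687*s^2 + 27.6622*s - 4.3746)/(1.1236*s^6 + 0.106*s^5 + 9.4365*s^4 - 10.3882*s^3 + 19.2915*s^2 - 45.479*s + 26.1121)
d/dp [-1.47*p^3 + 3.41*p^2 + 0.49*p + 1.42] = -4.41*p^2 + 6.82*p + 0.49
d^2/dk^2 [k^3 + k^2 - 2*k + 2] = 6*k + 2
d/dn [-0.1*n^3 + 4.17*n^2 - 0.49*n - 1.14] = -0.3*n^2 + 8.34*n - 0.49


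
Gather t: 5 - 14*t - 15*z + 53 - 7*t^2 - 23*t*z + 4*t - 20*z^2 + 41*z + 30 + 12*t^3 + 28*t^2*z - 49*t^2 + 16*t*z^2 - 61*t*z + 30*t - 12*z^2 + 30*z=12*t^3 + t^2*(28*z - 56) + t*(16*z^2 - 84*z + 20) - 32*z^2 + 56*z + 88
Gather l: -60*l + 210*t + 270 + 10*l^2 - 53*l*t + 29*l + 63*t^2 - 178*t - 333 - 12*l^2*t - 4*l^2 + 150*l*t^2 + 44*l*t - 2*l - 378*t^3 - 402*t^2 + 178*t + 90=l^2*(6 - 12*t) + l*(150*t^2 - 9*t - 33) - 378*t^3 - 339*t^2 + 210*t + 27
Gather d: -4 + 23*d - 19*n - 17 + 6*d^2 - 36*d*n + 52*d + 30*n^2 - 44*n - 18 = 6*d^2 + d*(75 - 36*n) + 30*n^2 - 63*n - 39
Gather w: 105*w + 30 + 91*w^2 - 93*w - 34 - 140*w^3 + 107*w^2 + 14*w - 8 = -140*w^3 + 198*w^2 + 26*w - 12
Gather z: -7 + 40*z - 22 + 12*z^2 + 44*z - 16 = 12*z^2 + 84*z - 45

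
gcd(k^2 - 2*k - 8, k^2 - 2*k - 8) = k^2 - 2*k - 8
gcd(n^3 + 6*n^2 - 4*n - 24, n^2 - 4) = n^2 - 4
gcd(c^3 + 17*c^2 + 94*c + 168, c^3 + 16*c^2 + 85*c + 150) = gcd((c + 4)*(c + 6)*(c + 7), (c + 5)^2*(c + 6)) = c + 6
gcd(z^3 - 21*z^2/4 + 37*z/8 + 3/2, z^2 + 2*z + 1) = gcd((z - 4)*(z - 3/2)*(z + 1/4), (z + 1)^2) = 1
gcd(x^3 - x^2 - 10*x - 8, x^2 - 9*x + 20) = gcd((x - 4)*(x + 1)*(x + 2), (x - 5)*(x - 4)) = x - 4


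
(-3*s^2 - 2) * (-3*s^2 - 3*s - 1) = 9*s^4 + 9*s^3 + 9*s^2 + 6*s + 2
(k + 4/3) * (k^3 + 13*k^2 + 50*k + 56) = k^4 + 43*k^3/3 + 202*k^2/3 + 368*k/3 + 224/3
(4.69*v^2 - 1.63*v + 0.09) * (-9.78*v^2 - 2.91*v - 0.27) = -45.8682*v^4 + 2.2935*v^3 + 2.5968*v^2 + 0.1782*v - 0.0243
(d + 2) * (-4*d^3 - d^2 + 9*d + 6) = -4*d^4 - 9*d^3 + 7*d^2 + 24*d + 12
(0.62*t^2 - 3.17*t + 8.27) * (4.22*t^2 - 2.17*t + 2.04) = 2.6164*t^4 - 14.7228*t^3 + 43.0431*t^2 - 24.4127*t + 16.8708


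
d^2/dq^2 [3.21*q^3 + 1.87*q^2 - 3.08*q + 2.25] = 19.26*q + 3.74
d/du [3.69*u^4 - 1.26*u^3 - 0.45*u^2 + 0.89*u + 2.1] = 14.76*u^3 - 3.78*u^2 - 0.9*u + 0.89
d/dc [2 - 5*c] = -5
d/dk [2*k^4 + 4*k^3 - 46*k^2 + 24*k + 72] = 8*k^3 + 12*k^2 - 92*k + 24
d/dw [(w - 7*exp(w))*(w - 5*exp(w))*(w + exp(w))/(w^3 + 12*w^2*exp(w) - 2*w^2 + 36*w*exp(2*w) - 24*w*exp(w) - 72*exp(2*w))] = (-(w - 7*exp(w))*(w - 5*exp(w))*(w + exp(w))*(12*w^2*exp(w) + 3*w^2 + 72*w*exp(2*w) - 4*w - 108*exp(2*w) - 24*exp(w)) + ((w - 7*exp(w))*(w - 5*exp(w))*(exp(w) + 1) - (w - 7*exp(w))*(w + exp(w))*(5*exp(w) - 1) - (w - 5*exp(w))*(w + exp(w))*(7*exp(w) - 1))*(w^3 + 12*w^2*exp(w) - 2*w^2 + 36*w*exp(2*w) - 24*w*exp(w) - 72*exp(2*w)))/(w^3 + 12*w^2*exp(w) - 2*w^2 + 36*w*exp(2*w) - 24*w*exp(w) - 72*exp(2*w))^2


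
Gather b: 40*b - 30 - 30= 40*b - 60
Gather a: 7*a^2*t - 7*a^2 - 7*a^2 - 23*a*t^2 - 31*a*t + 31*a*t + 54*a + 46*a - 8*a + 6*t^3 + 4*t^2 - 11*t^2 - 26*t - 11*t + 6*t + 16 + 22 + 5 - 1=a^2*(7*t - 14) + a*(92 - 23*t^2) + 6*t^3 - 7*t^2 - 31*t + 42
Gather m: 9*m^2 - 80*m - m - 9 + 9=9*m^2 - 81*m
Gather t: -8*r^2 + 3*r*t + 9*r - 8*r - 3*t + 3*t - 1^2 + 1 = -8*r^2 + 3*r*t + r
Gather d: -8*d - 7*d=-15*d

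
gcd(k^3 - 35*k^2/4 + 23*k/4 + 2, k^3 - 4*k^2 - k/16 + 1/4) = k + 1/4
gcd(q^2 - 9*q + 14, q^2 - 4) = q - 2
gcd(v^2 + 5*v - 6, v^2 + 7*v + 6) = v + 6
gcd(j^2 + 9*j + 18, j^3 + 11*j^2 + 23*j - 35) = 1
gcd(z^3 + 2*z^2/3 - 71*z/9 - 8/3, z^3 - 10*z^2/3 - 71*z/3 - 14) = z + 3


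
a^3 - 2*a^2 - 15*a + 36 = (a - 3)^2*(a + 4)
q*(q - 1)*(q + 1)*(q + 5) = q^4 + 5*q^3 - q^2 - 5*q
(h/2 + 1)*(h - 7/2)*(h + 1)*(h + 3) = h^4/2 + 5*h^3/4 - 5*h^2 - 65*h/4 - 21/2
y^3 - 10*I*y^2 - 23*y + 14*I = (y - 7*I)*(y - 2*I)*(y - I)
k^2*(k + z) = k^3 + k^2*z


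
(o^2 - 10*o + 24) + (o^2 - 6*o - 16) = 2*o^2 - 16*o + 8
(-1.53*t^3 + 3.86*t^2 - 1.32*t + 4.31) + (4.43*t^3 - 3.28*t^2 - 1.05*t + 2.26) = 2.9*t^3 + 0.58*t^2 - 2.37*t + 6.57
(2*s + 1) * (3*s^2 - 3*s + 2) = 6*s^3 - 3*s^2 + s + 2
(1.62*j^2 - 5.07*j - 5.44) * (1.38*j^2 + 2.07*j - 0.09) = 2.2356*j^4 - 3.6432*j^3 - 18.1479*j^2 - 10.8045*j + 0.4896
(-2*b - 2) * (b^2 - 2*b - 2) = -2*b^3 + 2*b^2 + 8*b + 4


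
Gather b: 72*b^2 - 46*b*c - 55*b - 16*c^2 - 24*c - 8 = 72*b^2 + b*(-46*c - 55) - 16*c^2 - 24*c - 8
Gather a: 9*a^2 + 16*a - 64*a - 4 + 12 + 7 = 9*a^2 - 48*a + 15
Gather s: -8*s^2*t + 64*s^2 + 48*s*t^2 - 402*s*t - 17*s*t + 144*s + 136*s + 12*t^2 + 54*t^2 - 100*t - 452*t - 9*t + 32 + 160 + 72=s^2*(64 - 8*t) + s*(48*t^2 - 419*t + 280) + 66*t^2 - 561*t + 264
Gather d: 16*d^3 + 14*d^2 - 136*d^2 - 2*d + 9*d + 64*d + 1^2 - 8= 16*d^3 - 122*d^2 + 71*d - 7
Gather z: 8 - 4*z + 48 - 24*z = 56 - 28*z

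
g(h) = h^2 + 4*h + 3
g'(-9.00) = -14.00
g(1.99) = 14.92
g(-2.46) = -0.79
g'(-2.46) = -0.92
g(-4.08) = 3.33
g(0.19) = 3.80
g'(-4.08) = -4.16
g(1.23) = 9.43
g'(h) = 2*h + 4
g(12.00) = 195.00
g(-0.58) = 1.02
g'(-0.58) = 2.84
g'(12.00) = 28.00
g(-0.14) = 2.46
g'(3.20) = 10.40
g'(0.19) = 4.38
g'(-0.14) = 3.72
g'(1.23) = 6.46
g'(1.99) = 7.98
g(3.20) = 26.04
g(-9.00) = 48.00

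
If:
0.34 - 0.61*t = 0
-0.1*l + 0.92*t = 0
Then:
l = 5.13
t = 0.56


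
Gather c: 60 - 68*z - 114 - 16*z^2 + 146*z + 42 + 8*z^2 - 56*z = -8*z^2 + 22*z - 12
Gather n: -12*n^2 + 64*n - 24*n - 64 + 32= -12*n^2 + 40*n - 32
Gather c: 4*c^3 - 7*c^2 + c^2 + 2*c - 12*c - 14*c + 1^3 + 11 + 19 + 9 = 4*c^3 - 6*c^2 - 24*c + 40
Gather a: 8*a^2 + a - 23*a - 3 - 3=8*a^2 - 22*a - 6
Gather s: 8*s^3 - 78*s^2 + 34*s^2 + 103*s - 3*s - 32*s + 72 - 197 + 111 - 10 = 8*s^3 - 44*s^2 + 68*s - 24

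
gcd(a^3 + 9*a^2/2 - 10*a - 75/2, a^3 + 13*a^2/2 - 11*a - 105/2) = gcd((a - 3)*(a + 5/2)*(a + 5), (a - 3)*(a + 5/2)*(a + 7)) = a^2 - a/2 - 15/2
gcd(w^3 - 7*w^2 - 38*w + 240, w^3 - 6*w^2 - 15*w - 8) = w - 8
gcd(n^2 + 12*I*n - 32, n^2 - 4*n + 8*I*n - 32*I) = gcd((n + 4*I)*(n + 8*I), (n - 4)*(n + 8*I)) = n + 8*I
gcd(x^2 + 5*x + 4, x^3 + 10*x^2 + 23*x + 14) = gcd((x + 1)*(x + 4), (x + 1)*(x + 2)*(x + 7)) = x + 1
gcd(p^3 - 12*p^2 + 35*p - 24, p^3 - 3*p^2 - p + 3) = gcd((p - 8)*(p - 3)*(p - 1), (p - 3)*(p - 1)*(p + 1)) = p^2 - 4*p + 3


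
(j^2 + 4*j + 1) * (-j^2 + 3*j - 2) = -j^4 - j^3 + 9*j^2 - 5*j - 2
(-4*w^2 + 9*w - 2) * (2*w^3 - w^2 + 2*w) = -8*w^5 + 22*w^4 - 21*w^3 + 20*w^2 - 4*w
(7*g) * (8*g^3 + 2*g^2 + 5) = 56*g^4 + 14*g^3 + 35*g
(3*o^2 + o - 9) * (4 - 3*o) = -9*o^3 + 9*o^2 + 31*o - 36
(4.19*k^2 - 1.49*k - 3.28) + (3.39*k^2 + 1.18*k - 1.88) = 7.58*k^2 - 0.31*k - 5.16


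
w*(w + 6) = w^2 + 6*w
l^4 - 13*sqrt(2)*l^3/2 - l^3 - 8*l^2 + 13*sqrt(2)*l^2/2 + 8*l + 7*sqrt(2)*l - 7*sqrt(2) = (l - 1)*(l - 7*sqrt(2))*(l - sqrt(2)/2)*(l + sqrt(2))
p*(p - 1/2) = p^2 - p/2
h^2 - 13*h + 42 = (h - 7)*(h - 6)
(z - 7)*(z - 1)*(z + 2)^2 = z^4 - 4*z^3 - 21*z^2 - 4*z + 28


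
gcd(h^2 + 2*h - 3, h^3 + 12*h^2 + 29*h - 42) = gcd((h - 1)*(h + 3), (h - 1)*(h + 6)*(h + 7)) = h - 1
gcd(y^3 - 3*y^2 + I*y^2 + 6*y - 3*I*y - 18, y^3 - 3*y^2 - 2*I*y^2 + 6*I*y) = y^2 + y*(-3 - 2*I) + 6*I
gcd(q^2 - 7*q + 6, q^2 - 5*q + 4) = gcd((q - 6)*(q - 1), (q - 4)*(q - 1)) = q - 1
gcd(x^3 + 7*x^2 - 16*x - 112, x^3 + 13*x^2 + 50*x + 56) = x^2 + 11*x + 28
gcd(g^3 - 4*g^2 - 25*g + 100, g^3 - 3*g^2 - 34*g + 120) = g^2 - 9*g + 20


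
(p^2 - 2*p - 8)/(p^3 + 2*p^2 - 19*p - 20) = (p + 2)/(p^2 + 6*p + 5)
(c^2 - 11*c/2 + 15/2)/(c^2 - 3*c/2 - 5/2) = (c - 3)/(c + 1)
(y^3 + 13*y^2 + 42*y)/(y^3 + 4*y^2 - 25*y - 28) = y*(y + 6)/(y^2 - 3*y - 4)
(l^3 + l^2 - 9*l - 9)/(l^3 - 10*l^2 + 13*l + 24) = (l + 3)/(l - 8)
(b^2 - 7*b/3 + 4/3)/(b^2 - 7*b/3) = (3*b^2 - 7*b + 4)/(b*(3*b - 7))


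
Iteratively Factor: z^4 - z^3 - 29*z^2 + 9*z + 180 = (z - 3)*(z^3 + 2*z^2 - 23*z - 60) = (z - 3)*(z + 4)*(z^2 - 2*z - 15) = (z - 5)*(z - 3)*(z + 4)*(z + 3)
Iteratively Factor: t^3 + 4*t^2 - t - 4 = (t + 1)*(t^2 + 3*t - 4) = (t + 1)*(t + 4)*(t - 1)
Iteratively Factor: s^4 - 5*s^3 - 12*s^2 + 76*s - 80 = (s + 4)*(s^3 - 9*s^2 + 24*s - 20) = (s - 2)*(s + 4)*(s^2 - 7*s + 10) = (s - 2)^2*(s + 4)*(s - 5)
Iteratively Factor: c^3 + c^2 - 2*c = (c + 2)*(c^2 - c) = c*(c + 2)*(c - 1)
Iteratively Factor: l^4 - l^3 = (l)*(l^3 - l^2) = l^2*(l^2 - l) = l^3*(l - 1)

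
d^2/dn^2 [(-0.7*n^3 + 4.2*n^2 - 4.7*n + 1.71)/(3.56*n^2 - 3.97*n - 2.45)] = (5.6843418860808e-14*n^4 - 34.6890200000001*n^3 + 308.974236*n^2 - 416.177532*n + 225.581618)/(45.118016*n^6 - 150.942576*n^5 + 75.175452*n^4 + 145.187267*n^3 - 51.735915*n^2 - 71.489775*n - 14.706125)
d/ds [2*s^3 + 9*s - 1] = 6*s^2 + 9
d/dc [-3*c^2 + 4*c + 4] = 4 - 6*c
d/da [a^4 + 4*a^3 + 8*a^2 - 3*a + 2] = 4*a^3 + 12*a^2 + 16*a - 3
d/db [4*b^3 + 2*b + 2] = 12*b^2 + 2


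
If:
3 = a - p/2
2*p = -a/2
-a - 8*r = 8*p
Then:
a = 8/3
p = -2/3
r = 1/3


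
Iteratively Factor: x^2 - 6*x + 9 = (x - 3)*(x - 3)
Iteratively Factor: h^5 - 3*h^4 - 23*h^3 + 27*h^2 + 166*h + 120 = (h + 1)*(h^4 - 4*h^3 - 19*h^2 + 46*h + 120) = (h + 1)*(h + 2)*(h^3 - 6*h^2 - 7*h + 60) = (h - 5)*(h + 1)*(h + 2)*(h^2 - h - 12) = (h - 5)*(h + 1)*(h + 2)*(h + 3)*(h - 4)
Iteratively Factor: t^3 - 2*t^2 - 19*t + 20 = (t + 4)*(t^2 - 6*t + 5) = (t - 1)*(t + 4)*(t - 5)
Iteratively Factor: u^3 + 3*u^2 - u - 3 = (u + 3)*(u^2 - 1) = (u + 1)*(u + 3)*(u - 1)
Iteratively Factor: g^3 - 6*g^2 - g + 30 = (g + 2)*(g^2 - 8*g + 15) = (g - 5)*(g + 2)*(g - 3)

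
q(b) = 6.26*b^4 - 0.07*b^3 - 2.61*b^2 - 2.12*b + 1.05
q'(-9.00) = -18226.31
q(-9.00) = 40931.61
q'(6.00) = 5367.64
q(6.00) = 7992.21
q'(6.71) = 7518.28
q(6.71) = 12538.25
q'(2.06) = 205.13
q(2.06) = 97.73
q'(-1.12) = -31.72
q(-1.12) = 10.10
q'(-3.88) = -1447.64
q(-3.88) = 1392.81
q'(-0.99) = -21.45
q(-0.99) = 6.67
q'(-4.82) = -2785.82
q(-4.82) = 3337.27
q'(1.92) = 164.31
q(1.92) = 71.93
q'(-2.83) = -556.57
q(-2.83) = 389.26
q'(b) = 25.04*b^3 - 0.21*b^2 - 5.22*b - 2.12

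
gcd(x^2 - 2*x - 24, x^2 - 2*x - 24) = x^2 - 2*x - 24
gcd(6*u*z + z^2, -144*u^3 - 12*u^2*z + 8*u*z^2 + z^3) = 6*u + z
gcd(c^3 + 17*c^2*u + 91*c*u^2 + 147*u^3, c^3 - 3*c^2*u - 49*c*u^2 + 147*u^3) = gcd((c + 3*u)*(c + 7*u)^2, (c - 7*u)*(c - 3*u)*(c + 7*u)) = c + 7*u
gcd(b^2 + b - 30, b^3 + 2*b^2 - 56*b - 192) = b + 6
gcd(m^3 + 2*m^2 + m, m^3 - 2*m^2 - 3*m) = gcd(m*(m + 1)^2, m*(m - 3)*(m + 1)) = m^2 + m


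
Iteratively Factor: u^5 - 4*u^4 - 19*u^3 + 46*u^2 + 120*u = (u)*(u^4 - 4*u^3 - 19*u^2 + 46*u + 120) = u*(u + 3)*(u^3 - 7*u^2 + 2*u + 40) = u*(u - 4)*(u + 3)*(u^2 - 3*u - 10) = u*(u - 5)*(u - 4)*(u + 3)*(u + 2)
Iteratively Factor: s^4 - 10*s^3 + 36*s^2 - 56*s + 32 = (s - 2)*(s^3 - 8*s^2 + 20*s - 16) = (s - 4)*(s - 2)*(s^2 - 4*s + 4) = (s - 4)*(s - 2)^2*(s - 2)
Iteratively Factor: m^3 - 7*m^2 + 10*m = (m)*(m^2 - 7*m + 10) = m*(m - 5)*(m - 2)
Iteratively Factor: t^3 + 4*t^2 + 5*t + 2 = (t + 1)*(t^2 + 3*t + 2) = (t + 1)*(t + 2)*(t + 1)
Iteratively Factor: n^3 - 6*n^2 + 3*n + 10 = (n + 1)*(n^2 - 7*n + 10) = (n - 2)*(n + 1)*(n - 5)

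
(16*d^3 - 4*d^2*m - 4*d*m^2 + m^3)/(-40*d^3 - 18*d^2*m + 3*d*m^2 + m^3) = (-2*d + m)/(5*d + m)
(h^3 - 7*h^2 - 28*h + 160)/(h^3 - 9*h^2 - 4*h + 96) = (h + 5)/(h + 3)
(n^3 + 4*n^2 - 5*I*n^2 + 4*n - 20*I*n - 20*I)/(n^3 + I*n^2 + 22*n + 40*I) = (n^2 + 4*n + 4)/(n^2 + 6*I*n - 8)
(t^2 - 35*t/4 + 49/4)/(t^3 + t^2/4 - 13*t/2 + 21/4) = (t - 7)/(t^2 + 2*t - 3)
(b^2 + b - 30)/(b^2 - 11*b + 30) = (b + 6)/(b - 6)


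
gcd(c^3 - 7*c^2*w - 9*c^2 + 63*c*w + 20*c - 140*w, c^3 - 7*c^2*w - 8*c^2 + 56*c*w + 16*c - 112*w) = -c^2 + 7*c*w + 4*c - 28*w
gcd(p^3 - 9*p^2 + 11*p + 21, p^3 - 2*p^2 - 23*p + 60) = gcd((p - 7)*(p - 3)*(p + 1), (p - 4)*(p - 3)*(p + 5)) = p - 3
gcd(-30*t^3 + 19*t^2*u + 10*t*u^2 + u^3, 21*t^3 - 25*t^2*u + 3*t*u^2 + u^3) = t - u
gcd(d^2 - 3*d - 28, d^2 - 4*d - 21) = d - 7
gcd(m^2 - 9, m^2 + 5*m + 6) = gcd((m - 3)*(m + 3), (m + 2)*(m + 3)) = m + 3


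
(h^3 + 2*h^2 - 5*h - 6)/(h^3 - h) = (h^2 + h - 6)/(h*(h - 1))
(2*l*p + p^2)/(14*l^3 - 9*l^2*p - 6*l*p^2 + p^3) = p/(7*l^2 - 8*l*p + p^2)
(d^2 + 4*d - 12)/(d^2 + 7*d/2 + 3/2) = 2*(d^2 + 4*d - 12)/(2*d^2 + 7*d + 3)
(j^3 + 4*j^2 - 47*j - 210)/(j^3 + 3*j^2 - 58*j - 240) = (j - 7)/(j - 8)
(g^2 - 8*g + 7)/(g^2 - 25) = (g^2 - 8*g + 7)/(g^2 - 25)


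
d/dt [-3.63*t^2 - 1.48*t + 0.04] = -7.26*t - 1.48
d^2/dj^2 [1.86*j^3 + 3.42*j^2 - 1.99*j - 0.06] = 11.16*j + 6.84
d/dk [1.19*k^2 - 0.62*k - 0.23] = 2.38*k - 0.62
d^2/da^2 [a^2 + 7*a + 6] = 2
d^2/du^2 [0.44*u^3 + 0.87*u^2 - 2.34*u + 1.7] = 2.64*u + 1.74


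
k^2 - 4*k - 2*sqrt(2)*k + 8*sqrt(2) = (k - 4)*(k - 2*sqrt(2))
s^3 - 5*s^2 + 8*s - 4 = (s - 2)^2*(s - 1)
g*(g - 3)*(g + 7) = g^3 + 4*g^2 - 21*g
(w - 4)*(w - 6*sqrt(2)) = w^2 - 6*sqrt(2)*w - 4*w + 24*sqrt(2)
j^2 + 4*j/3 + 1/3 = (j + 1/3)*(j + 1)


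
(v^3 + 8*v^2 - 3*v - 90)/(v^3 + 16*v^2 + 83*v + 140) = (v^2 + 3*v - 18)/(v^2 + 11*v + 28)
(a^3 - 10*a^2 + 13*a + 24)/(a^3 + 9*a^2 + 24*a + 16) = (a^2 - 11*a + 24)/(a^2 + 8*a + 16)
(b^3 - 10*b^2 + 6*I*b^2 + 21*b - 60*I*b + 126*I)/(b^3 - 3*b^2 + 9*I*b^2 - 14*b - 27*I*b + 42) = (b^2 + b*(-7 + 6*I) - 42*I)/(b^2 + 9*I*b - 14)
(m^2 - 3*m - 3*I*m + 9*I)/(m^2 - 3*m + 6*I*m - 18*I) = (m - 3*I)/(m + 6*I)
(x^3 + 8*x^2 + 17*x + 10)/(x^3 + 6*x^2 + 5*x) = (x + 2)/x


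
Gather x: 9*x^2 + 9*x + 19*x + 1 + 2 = 9*x^2 + 28*x + 3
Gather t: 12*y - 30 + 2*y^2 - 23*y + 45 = 2*y^2 - 11*y + 15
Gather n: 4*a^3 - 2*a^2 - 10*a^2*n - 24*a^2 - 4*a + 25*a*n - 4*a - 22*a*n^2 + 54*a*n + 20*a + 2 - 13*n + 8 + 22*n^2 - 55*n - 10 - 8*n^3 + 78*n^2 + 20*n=4*a^3 - 26*a^2 + 12*a - 8*n^3 + n^2*(100 - 22*a) + n*(-10*a^2 + 79*a - 48)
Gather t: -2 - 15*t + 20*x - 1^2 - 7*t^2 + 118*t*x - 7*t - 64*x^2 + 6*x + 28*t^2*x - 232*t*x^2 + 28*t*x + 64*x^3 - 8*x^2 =t^2*(28*x - 7) + t*(-232*x^2 + 146*x - 22) + 64*x^3 - 72*x^2 + 26*x - 3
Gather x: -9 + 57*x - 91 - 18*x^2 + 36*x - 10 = -18*x^2 + 93*x - 110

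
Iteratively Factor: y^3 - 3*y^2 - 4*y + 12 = (y + 2)*(y^2 - 5*y + 6) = (y - 3)*(y + 2)*(y - 2)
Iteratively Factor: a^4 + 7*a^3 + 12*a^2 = (a + 3)*(a^3 + 4*a^2) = (a + 3)*(a + 4)*(a^2) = a*(a + 3)*(a + 4)*(a)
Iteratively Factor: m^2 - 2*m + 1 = (m - 1)*(m - 1)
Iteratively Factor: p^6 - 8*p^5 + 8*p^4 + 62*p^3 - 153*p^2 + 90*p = (p - 3)*(p^5 - 5*p^4 - 7*p^3 + 41*p^2 - 30*p) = (p - 3)*(p - 1)*(p^4 - 4*p^3 - 11*p^2 + 30*p) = (p - 3)*(p - 2)*(p - 1)*(p^3 - 2*p^2 - 15*p) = (p - 5)*(p - 3)*(p - 2)*(p - 1)*(p^2 + 3*p) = p*(p - 5)*(p - 3)*(p - 2)*(p - 1)*(p + 3)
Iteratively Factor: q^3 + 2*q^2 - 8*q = (q + 4)*(q^2 - 2*q) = (q - 2)*(q + 4)*(q)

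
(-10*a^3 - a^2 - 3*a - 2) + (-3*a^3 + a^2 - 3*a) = -13*a^3 - 6*a - 2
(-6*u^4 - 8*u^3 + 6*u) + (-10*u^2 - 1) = -6*u^4 - 8*u^3 - 10*u^2 + 6*u - 1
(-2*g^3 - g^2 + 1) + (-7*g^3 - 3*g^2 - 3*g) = -9*g^3 - 4*g^2 - 3*g + 1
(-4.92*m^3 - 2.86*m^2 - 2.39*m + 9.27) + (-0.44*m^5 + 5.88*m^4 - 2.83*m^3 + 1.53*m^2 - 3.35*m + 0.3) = -0.44*m^5 + 5.88*m^4 - 7.75*m^3 - 1.33*m^2 - 5.74*m + 9.57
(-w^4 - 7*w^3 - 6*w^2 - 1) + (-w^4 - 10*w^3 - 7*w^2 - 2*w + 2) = -2*w^4 - 17*w^3 - 13*w^2 - 2*w + 1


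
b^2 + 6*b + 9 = (b + 3)^2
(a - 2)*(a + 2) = a^2 - 4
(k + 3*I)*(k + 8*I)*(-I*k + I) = -I*k^3 + 11*k^2 + I*k^2 - 11*k + 24*I*k - 24*I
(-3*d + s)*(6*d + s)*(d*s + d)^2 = -18*d^4*s^2 - 36*d^4*s - 18*d^4 + 3*d^3*s^3 + 6*d^3*s^2 + 3*d^3*s + d^2*s^4 + 2*d^2*s^3 + d^2*s^2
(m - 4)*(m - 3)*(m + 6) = m^3 - m^2 - 30*m + 72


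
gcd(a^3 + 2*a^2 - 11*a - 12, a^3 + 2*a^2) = 1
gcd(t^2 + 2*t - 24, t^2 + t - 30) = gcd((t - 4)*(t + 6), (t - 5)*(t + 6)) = t + 6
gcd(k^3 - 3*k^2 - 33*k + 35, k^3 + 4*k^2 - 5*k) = k^2 + 4*k - 5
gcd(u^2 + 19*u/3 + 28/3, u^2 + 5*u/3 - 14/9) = u + 7/3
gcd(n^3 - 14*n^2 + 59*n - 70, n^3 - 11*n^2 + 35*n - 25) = n - 5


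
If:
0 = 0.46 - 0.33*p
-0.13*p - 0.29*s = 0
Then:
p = 1.39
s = -0.62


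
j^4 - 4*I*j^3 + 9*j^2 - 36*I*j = j*(j - 4*I)*(j - 3*I)*(j + 3*I)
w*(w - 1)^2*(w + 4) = w^4 + 2*w^3 - 7*w^2 + 4*w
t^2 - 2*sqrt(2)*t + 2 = (t - sqrt(2))^2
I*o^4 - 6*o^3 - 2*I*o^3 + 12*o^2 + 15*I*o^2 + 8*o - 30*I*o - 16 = (o - 2)*(o - I)*(o + 8*I)*(I*o + 1)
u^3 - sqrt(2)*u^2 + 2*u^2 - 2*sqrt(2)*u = u*(u + 2)*(u - sqrt(2))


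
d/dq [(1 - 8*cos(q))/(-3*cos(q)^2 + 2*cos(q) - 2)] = 2*(12*cos(q)^2 - 3*cos(q) - 7)*sin(q)/(3*sin(q)^2 + 2*cos(q) - 5)^2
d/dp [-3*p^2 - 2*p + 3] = -6*p - 2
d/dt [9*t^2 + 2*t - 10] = 18*t + 2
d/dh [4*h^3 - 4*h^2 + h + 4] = 12*h^2 - 8*h + 1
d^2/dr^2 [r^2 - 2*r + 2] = 2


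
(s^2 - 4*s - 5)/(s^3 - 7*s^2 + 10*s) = (s + 1)/(s*(s - 2))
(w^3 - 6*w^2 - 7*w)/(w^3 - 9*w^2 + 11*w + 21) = w/(w - 3)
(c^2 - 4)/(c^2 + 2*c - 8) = (c + 2)/(c + 4)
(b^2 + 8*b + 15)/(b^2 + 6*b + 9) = (b + 5)/(b + 3)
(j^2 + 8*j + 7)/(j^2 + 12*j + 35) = (j + 1)/(j + 5)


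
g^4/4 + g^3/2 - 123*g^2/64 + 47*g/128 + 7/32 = (g/4 + 1)*(g - 7/4)*(g - 1/2)*(g + 1/4)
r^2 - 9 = (r - 3)*(r + 3)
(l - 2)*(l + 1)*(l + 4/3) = l^3 + l^2/3 - 10*l/3 - 8/3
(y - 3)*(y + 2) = y^2 - y - 6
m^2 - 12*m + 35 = (m - 7)*(m - 5)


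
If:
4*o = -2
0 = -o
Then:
No Solution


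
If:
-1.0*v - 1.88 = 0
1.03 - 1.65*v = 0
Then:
No Solution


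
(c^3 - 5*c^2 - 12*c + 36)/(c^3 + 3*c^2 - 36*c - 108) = (c - 2)/(c + 6)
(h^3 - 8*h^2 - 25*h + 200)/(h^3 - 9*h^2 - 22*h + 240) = (h - 5)/(h - 6)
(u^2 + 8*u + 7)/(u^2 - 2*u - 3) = (u + 7)/(u - 3)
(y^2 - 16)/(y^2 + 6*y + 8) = (y - 4)/(y + 2)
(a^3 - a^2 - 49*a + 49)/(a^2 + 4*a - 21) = (a^2 - 8*a + 7)/(a - 3)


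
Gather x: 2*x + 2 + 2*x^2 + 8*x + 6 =2*x^2 + 10*x + 8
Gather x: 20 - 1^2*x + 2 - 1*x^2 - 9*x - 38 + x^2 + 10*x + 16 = 0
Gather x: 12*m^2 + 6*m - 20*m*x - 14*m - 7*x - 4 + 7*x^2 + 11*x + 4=12*m^2 - 8*m + 7*x^2 + x*(4 - 20*m)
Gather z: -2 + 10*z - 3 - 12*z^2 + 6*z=-12*z^2 + 16*z - 5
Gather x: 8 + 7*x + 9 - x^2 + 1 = -x^2 + 7*x + 18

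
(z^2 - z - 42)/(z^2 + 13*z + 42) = (z - 7)/(z + 7)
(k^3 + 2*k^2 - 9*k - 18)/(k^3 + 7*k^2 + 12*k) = (k^2 - k - 6)/(k*(k + 4))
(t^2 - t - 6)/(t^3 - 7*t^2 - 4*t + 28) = (t - 3)/(t^2 - 9*t + 14)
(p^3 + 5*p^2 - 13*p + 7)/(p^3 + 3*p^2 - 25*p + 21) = (p - 1)/(p - 3)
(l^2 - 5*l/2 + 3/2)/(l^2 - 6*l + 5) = (l - 3/2)/(l - 5)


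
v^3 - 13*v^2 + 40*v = v*(v - 8)*(v - 5)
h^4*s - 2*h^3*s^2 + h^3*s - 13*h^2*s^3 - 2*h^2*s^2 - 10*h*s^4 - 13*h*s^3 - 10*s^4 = (h - 5*s)*(h + s)*(h + 2*s)*(h*s + s)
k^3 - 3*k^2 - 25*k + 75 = (k - 5)*(k - 3)*(k + 5)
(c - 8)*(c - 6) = c^2 - 14*c + 48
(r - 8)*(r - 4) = r^2 - 12*r + 32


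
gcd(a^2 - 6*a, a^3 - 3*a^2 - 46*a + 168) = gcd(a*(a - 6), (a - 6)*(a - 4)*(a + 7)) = a - 6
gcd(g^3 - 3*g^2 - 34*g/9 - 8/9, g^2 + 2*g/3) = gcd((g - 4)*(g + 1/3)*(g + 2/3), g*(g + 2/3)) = g + 2/3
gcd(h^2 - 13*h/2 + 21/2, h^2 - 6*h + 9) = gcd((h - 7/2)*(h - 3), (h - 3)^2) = h - 3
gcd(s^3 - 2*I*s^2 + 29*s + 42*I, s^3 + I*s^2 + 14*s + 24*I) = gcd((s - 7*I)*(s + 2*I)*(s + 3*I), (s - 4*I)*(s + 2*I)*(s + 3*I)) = s^2 + 5*I*s - 6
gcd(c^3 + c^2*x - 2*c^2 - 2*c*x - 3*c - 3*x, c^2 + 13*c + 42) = 1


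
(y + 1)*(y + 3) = y^2 + 4*y + 3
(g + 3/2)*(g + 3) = g^2 + 9*g/2 + 9/2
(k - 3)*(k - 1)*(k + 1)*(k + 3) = k^4 - 10*k^2 + 9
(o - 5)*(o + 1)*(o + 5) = o^3 + o^2 - 25*o - 25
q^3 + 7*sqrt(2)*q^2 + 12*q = q*(q + sqrt(2))*(q + 6*sqrt(2))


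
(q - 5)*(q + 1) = q^2 - 4*q - 5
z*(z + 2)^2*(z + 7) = z^4 + 11*z^3 + 32*z^2 + 28*z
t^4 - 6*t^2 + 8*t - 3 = (t - 1)^3*(t + 3)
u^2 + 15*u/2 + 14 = (u + 7/2)*(u + 4)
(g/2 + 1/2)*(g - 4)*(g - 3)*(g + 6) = g^4/2 - 31*g^2/2 + 21*g + 36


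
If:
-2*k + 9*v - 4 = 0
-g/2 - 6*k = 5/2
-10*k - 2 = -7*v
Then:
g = -125/19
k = 5/38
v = 9/19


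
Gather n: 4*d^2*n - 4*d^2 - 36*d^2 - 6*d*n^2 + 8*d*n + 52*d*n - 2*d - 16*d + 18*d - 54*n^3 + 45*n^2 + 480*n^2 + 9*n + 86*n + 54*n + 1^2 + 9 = -40*d^2 - 54*n^3 + n^2*(525 - 6*d) + n*(4*d^2 + 60*d + 149) + 10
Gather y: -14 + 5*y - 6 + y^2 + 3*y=y^2 + 8*y - 20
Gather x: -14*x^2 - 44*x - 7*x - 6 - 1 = -14*x^2 - 51*x - 7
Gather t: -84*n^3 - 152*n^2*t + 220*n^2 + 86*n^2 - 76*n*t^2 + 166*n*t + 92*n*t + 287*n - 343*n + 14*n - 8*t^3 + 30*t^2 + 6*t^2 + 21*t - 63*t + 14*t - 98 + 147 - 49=-84*n^3 + 306*n^2 - 42*n - 8*t^3 + t^2*(36 - 76*n) + t*(-152*n^2 + 258*n - 28)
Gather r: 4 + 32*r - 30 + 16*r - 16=48*r - 42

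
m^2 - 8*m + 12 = (m - 6)*(m - 2)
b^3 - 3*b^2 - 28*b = b*(b - 7)*(b + 4)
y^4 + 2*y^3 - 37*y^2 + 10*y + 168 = (y - 4)*(y - 3)*(y + 2)*(y + 7)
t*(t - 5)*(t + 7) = t^3 + 2*t^2 - 35*t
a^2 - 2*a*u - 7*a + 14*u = (a - 7)*(a - 2*u)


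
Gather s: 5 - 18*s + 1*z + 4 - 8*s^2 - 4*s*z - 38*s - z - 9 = -8*s^2 + s*(-4*z - 56)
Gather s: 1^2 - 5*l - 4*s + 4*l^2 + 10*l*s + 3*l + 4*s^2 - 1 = 4*l^2 - 2*l + 4*s^2 + s*(10*l - 4)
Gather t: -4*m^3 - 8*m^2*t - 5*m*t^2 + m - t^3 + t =-4*m^3 - 5*m*t^2 + m - t^3 + t*(1 - 8*m^2)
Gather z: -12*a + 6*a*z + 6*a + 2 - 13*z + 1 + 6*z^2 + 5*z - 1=-6*a + 6*z^2 + z*(6*a - 8) + 2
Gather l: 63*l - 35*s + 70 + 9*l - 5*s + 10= 72*l - 40*s + 80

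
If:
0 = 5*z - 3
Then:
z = 3/5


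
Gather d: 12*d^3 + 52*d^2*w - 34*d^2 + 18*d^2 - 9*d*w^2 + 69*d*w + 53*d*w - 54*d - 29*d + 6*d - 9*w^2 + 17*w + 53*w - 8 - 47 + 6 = 12*d^3 + d^2*(52*w - 16) + d*(-9*w^2 + 122*w - 77) - 9*w^2 + 70*w - 49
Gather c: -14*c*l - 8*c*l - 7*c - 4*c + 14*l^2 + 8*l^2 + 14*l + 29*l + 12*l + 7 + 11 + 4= c*(-22*l - 11) + 22*l^2 + 55*l + 22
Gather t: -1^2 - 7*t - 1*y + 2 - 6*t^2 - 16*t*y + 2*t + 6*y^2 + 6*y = -6*t^2 + t*(-16*y - 5) + 6*y^2 + 5*y + 1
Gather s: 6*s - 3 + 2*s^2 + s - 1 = 2*s^2 + 7*s - 4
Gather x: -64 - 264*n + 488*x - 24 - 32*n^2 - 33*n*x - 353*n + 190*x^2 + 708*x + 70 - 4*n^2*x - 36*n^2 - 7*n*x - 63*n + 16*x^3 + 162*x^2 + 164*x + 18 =-68*n^2 - 680*n + 16*x^3 + 352*x^2 + x*(-4*n^2 - 40*n + 1360)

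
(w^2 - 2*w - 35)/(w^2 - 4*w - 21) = (w + 5)/(w + 3)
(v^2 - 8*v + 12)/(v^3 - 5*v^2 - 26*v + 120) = (v - 2)/(v^2 + v - 20)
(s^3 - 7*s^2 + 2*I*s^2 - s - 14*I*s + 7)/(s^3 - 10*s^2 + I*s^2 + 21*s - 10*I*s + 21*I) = (s + I)/(s - 3)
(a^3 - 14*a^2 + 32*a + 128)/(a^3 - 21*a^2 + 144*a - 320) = (a + 2)/(a - 5)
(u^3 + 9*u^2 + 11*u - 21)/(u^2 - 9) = (u^2 + 6*u - 7)/(u - 3)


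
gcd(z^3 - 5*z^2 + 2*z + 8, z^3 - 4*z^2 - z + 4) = z^2 - 3*z - 4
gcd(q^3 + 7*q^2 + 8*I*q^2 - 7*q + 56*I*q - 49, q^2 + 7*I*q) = q + 7*I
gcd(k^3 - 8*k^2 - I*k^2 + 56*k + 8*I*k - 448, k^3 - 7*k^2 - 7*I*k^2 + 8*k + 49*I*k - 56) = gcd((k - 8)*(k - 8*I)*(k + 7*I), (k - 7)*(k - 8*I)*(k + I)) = k - 8*I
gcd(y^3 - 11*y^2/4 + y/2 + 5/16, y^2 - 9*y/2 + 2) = y - 1/2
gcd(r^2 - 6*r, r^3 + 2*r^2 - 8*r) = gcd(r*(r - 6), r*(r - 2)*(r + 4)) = r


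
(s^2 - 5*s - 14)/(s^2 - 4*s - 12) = (s - 7)/(s - 6)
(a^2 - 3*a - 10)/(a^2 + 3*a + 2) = (a - 5)/(a + 1)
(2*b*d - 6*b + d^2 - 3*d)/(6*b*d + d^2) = (2*b*d - 6*b + d^2 - 3*d)/(d*(6*b + d))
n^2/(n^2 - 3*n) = n/(n - 3)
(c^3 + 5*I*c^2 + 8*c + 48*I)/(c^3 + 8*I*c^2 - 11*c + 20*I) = (c^2 + I*c + 12)/(c^2 + 4*I*c + 5)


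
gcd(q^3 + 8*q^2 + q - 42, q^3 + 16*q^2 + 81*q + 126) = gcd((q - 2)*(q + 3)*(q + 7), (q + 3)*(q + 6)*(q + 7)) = q^2 + 10*q + 21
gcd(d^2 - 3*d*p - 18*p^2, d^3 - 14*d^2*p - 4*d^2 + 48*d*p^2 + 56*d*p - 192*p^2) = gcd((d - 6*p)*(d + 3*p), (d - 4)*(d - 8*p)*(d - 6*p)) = -d + 6*p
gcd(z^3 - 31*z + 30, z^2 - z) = z - 1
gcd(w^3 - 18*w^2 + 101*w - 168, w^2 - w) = 1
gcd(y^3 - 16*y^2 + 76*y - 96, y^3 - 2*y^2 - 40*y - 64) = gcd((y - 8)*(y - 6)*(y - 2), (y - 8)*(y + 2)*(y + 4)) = y - 8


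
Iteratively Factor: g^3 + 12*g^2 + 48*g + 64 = (g + 4)*(g^2 + 8*g + 16) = (g + 4)^2*(g + 4)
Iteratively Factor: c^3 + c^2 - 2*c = (c + 2)*(c^2 - c) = c*(c + 2)*(c - 1)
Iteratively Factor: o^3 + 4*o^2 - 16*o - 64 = (o - 4)*(o^2 + 8*o + 16) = (o - 4)*(o + 4)*(o + 4)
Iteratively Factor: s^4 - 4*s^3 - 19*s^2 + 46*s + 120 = (s - 5)*(s^3 + s^2 - 14*s - 24) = (s - 5)*(s - 4)*(s^2 + 5*s + 6) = (s - 5)*(s - 4)*(s + 3)*(s + 2)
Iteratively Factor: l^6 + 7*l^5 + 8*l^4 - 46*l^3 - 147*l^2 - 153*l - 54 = (l + 3)*(l^5 + 4*l^4 - 4*l^3 - 34*l^2 - 45*l - 18) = (l + 1)*(l + 3)*(l^4 + 3*l^3 - 7*l^2 - 27*l - 18) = (l - 3)*(l + 1)*(l + 3)*(l^3 + 6*l^2 + 11*l + 6) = (l - 3)*(l + 1)*(l + 3)^2*(l^2 + 3*l + 2) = (l - 3)*(l + 1)^2*(l + 3)^2*(l + 2)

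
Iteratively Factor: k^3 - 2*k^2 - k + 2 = (k - 1)*(k^2 - k - 2) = (k - 1)*(k + 1)*(k - 2)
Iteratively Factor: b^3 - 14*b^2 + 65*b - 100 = (b - 4)*(b^2 - 10*b + 25) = (b - 5)*(b - 4)*(b - 5)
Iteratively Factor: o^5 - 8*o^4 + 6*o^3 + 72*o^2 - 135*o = (o - 5)*(o^4 - 3*o^3 - 9*o^2 + 27*o) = (o - 5)*(o + 3)*(o^3 - 6*o^2 + 9*o) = o*(o - 5)*(o + 3)*(o^2 - 6*o + 9) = o*(o - 5)*(o - 3)*(o + 3)*(o - 3)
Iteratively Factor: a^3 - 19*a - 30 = (a + 2)*(a^2 - 2*a - 15) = (a - 5)*(a + 2)*(a + 3)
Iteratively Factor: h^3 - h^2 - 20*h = (h)*(h^2 - h - 20) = h*(h + 4)*(h - 5)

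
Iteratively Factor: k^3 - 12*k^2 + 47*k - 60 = (k - 3)*(k^2 - 9*k + 20) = (k - 5)*(k - 3)*(k - 4)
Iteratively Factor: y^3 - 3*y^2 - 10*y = (y + 2)*(y^2 - 5*y) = y*(y + 2)*(y - 5)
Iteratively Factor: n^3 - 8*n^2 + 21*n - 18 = (n - 2)*(n^2 - 6*n + 9) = (n - 3)*(n - 2)*(n - 3)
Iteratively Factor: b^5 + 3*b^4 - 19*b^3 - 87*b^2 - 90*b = (b + 3)*(b^4 - 19*b^2 - 30*b) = b*(b + 3)*(b^3 - 19*b - 30) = b*(b + 2)*(b + 3)*(b^2 - 2*b - 15) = b*(b - 5)*(b + 2)*(b + 3)*(b + 3)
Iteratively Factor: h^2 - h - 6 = (h - 3)*(h + 2)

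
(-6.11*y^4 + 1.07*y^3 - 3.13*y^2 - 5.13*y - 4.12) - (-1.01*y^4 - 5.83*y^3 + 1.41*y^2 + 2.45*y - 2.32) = -5.1*y^4 + 6.9*y^3 - 4.54*y^2 - 7.58*y - 1.8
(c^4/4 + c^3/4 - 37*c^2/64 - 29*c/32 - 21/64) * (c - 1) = c^5/4 - 53*c^3/64 - 21*c^2/64 + 37*c/64 + 21/64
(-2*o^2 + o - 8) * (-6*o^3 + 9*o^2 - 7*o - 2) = 12*o^5 - 24*o^4 + 71*o^3 - 75*o^2 + 54*o + 16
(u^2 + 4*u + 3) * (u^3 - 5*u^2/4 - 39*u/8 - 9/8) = u^5 + 11*u^4/4 - 55*u^3/8 - 195*u^2/8 - 153*u/8 - 27/8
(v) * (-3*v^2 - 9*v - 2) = -3*v^3 - 9*v^2 - 2*v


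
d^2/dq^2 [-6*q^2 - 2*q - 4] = -12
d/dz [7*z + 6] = 7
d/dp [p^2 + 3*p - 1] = 2*p + 3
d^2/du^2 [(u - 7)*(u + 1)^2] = 6*u - 10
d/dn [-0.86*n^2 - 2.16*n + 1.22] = -1.72*n - 2.16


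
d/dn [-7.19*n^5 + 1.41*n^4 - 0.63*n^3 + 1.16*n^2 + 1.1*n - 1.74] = -35.95*n^4 + 5.64*n^3 - 1.89*n^2 + 2.32*n + 1.1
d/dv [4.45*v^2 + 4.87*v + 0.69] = 8.9*v + 4.87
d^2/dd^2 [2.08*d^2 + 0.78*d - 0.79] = 4.16000000000000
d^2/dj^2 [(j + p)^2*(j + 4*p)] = 6*j + 12*p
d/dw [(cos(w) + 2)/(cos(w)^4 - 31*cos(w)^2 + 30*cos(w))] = (3*(1 - cos(2*w))^2/4 - 118*cos(w) - 25*cos(2*w)/2 + 2*cos(3*w) + 89/2)*sin(w)/((cos(w)^3 - 31*cos(w) + 30)^2*cos(w)^2)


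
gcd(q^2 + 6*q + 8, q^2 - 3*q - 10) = q + 2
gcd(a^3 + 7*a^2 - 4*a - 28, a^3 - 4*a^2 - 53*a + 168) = a + 7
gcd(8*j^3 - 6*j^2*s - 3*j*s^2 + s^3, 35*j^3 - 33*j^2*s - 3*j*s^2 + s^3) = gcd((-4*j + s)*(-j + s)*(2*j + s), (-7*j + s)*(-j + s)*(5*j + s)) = -j + s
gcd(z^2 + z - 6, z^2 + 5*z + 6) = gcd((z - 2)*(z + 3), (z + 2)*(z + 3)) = z + 3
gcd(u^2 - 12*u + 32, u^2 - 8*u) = u - 8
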